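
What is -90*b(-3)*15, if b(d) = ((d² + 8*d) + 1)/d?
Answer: -6300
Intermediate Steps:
b(d) = (1 + d² + 8*d)/d
-90*b(-3)*15 = -90*(8 - 3 + 1/(-3))*15 = -90*(8 - 3 - ⅓)*15 = -90*14/3*15 = -420*15 = -6300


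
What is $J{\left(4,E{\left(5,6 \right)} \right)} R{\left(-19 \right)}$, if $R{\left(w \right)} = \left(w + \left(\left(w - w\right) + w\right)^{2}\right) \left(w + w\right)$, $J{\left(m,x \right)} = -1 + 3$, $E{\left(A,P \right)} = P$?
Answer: $-25992$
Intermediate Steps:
$J{\left(m,x \right)} = 2$
$R{\left(w \right)} = 2 w \left(w + w^{2}\right)$ ($R{\left(w \right)} = \left(w + \left(0 + w\right)^{2}\right) 2 w = \left(w + w^{2}\right) 2 w = 2 w \left(w + w^{2}\right)$)
$J{\left(4,E{\left(5,6 \right)} \right)} R{\left(-19 \right)} = 2 \cdot 2 \left(-19\right)^{2} \left(1 - 19\right) = 2 \cdot 2 \cdot 361 \left(-18\right) = 2 \left(-12996\right) = -25992$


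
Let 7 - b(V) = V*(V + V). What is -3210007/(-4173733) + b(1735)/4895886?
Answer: -9411893292517/20434120962438 ≈ -0.46060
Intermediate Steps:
b(V) = 7 - 2*V² (b(V) = 7 - V*(V + V) = 7 - V*2*V = 7 - 2*V²)
-3210007/(-4173733) + b(1735)/4895886 = -3210007/(-4173733) + (7 - 2*1735²)/4895886 = -3210007*(-1/4173733) + (7 - 2*3010225)*(1/4895886) = 3210007/4173733 + (7 - 6020450)*(1/4895886) = 3210007/4173733 - 6020443*1/4895886 = 3210007/4173733 - 6020443/4895886 = -9411893292517/20434120962438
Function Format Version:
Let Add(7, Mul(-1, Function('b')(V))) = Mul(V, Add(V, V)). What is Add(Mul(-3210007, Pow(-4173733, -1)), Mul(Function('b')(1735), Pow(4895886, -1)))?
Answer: Rational(-9411893292517, 20434120962438) ≈ -0.46060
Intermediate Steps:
Function('b')(V) = Add(7, Mul(-2, Pow(V, 2))) (Function('b')(V) = Add(7, Mul(-1, Mul(V, Add(V, V)))) = Add(7, Mul(-1, Mul(V, Mul(2, V)))) = Add(7, Mul(-1, Mul(2, Pow(V, 2)))) = Add(7, Mul(-2, Pow(V, 2))))
Add(Mul(-3210007, Pow(-4173733, -1)), Mul(Function('b')(1735), Pow(4895886, -1))) = Add(Mul(-3210007, Pow(-4173733, -1)), Mul(Add(7, Mul(-2, Pow(1735, 2))), Pow(4895886, -1))) = Add(Mul(-3210007, Rational(-1, 4173733)), Mul(Add(7, Mul(-2, 3010225)), Rational(1, 4895886))) = Add(Rational(3210007, 4173733), Mul(Add(7, -6020450), Rational(1, 4895886))) = Add(Rational(3210007, 4173733), Mul(-6020443, Rational(1, 4895886))) = Add(Rational(3210007, 4173733), Rational(-6020443, 4895886)) = Rational(-9411893292517, 20434120962438)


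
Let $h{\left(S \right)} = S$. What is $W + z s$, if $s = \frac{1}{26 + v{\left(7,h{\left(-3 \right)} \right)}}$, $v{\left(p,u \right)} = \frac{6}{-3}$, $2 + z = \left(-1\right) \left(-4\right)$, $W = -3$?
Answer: $- \frac{35}{12} \approx -2.9167$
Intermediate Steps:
$z = 2$ ($z = -2 - -4 = -2 + 4 = 2$)
$v{\left(p,u \right)} = -2$ ($v{\left(p,u \right)} = 6 \left(- \frac{1}{3}\right) = -2$)
$s = \frac{1}{24}$ ($s = \frac{1}{26 - 2} = \frac{1}{24} \approx 0.041667$)
$W + z s = -3 + 2 \cdot \frac{1}{24} = -3 + \frac{1}{12} = - \frac{35}{12}$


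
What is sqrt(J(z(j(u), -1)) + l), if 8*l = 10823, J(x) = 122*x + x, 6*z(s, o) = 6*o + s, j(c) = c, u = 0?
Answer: sqrt(19678)/4 ≈ 35.070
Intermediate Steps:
z(s, o) = o + s/6 (z(s, o) = (6*o + s)/6 = (s + 6*o)/6 = o + s/6)
J(x) = 123*x
l = 10823/8 (l = (1/8)*10823 = 10823/8 ≈ 1352.9)
sqrt(J(z(j(u), -1)) + l) = sqrt(123*(-1 + (1/6)*0) + 10823/8) = sqrt(123*(-1 + 0) + 10823/8) = sqrt(123*(-1) + 10823/8) = sqrt(-123 + 10823/8) = sqrt(9839/8) = sqrt(19678)/4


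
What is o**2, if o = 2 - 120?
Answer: 13924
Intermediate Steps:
o = -118
o**2 = (-118)**2 = 13924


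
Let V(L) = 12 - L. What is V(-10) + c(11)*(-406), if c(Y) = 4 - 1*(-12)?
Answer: -6474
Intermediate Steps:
c(Y) = 16 (c(Y) = 4 + 12 = 16)
V(-10) + c(11)*(-406) = (12 - 1*(-10)) + 16*(-406) = (12 + 10) - 6496 = 22 - 6496 = -6474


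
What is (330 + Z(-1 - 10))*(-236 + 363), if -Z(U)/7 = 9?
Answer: 33909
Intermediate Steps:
Z(U) = -63 (Z(U) = -7*9 = -63)
(330 + Z(-1 - 10))*(-236 + 363) = (330 - 63)*(-236 + 363) = 267*127 = 33909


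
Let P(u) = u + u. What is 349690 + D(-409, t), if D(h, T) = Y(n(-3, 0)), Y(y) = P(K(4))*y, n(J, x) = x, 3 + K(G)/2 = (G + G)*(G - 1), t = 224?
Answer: 349690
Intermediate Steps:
K(G) = -6 + 4*G*(-1 + G) (K(G) = -6 + 2*((G + G)*(G - 1)) = -6 + 2*((2*G)*(-1 + G)) = -6 + 2*(2*G*(-1 + G)) = -6 + 4*G*(-1 + G))
P(u) = 2*u
Y(y) = 84*y (Y(y) = (2*(-6 - 4*4 + 4*4²))*y = (2*(-6 - 16 + 4*16))*y = (2*(-6 - 16 + 64))*y = (2*42)*y = 84*y)
D(h, T) = 0 (D(h, T) = 84*0 = 0)
349690 + D(-409, t) = 349690 + 0 = 349690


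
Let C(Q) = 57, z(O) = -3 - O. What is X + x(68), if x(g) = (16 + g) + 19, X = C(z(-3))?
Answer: 160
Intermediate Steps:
X = 57
x(g) = 35 + g
X + x(68) = 57 + (35 + 68) = 57 + 103 = 160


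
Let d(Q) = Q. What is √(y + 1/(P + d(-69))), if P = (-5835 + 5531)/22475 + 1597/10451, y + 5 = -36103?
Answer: I*√9446301340203228998973078/16174434054 ≈ 190.02*I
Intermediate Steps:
y = -36108 (y = -5 - 36103 = -36108)
P = 32715471/234886225 (P = -304*1/22475 + 1597*(1/10451) = -304/22475 + 1597/10451 = 32715471/234886225 ≈ 0.13928)
√(y + 1/(P + d(-69))) = √(-36108 + 1/(32715471/234886225 - 69)) = √(-36108 + 1/(-16174434054/234886225)) = √(-36108 - 234886225/16174434054) = √(-584026699708057/16174434054) = I*√9446301340203228998973078/16174434054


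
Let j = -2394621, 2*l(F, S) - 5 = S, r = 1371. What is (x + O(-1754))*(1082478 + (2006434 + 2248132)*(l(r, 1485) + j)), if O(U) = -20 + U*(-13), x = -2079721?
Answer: 20949722865886590382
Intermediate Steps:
l(F, S) = 5/2 + S/2
O(U) = -20 - 13*U
(x + O(-1754))*(1082478 + (2006434 + 2248132)*(l(r, 1485) + j)) = (-2079721 + (-20 - 13*(-1754)))*(1082478 + (2006434 + 2248132)*((5/2 + (1/2)*1485) - 2394621)) = (-2079721 + (-20 + 22802))*(1082478 + 4254566*((5/2 + 1485/2) - 2394621)) = (-2079721 + 22782)*(1082478 + 4254566*(745 - 2394621)) = -2056939*(1082478 + 4254566*(-2393876)) = -2056939*(1082478 - 10184903437816) = -2056939*(-10184902355338) = 20949722865886590382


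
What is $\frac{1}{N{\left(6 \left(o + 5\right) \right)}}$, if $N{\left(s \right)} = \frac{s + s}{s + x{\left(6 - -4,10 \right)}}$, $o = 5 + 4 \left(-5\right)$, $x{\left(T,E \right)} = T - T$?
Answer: $\frac{1}{2} \approx 0.5$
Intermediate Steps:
$x{\left(T,E \right)} = 0$
$o = -15$ ($o = 5 - 20 = -15$)
$N{\left(s \right)} = 2$ ($N{\left(s \right)} = \frac{s + s}{s + 0} = \frac{2 s}{s} = 2$)
$\frac{1}{N{\left(6 \left(o + 5\right) \right)}} = \frac{1}{2}$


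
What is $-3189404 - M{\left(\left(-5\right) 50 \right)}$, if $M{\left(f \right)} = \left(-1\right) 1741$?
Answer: $-3187663$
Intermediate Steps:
$M{\left(f \right)} = -1741$
$-3189404 - M{\left(\left(-5\right) 50 \right)} = -3189404 - -1741 = -3189404 + 1741 = -3187663$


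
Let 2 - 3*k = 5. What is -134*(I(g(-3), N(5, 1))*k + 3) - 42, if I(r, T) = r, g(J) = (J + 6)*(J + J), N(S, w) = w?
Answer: -2856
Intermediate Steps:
k = -1 (k = ⅔ - ⅓*5 = ⅔ - 5/3 = -1)
g(J) = 2*J*(6 + J) (g(J) = (6 + J)*(2*J) = 2*J*(6 + J))
-134*(I(g(-3), N(5, 1))*k + 3) - 42 = -134*((2*(-3)*(6 - 3))*(-1) + 3) - 42 = -134*((2*(-3)*3)*(-1) + 3) - 42 = -134*(-18*(-1) + 3) - 42 = -134*(18 + 3) - 42 = -134*21 - 42 = -2814 - 42 = -2856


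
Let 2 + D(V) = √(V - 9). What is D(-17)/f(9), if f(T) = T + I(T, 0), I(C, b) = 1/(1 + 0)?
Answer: -⅕ + I*√26/10 ≈ -0.2 + 0.5099*I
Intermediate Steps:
I(C, b) = 1 (I(C, b) = 1/1 = 1)
D(V) = -2 + √(-9 + V) (D(V) = -2 + √(V - 9) = -2 + √(-9 + V))
f(T) = 1 + T (f(T) = T + 1 = 1 + T)
D(-17)/f(9) = (-2 + √(-9 - 17))/(1 + 9) = (-2 + √(-26))/10 = (-2 + I*√26)*(⅒) = -⅕ + I*√26/10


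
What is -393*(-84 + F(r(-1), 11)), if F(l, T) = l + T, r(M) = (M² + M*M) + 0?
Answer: 27903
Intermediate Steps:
r(M) = 2*M² (r(M) = (M² + M²) + 0 = 2*M² + 0 = 2*M²)
F(l, T) = T + l
-393*(-84 + F(r(-1), 11)) = -393*(-84 + (11 + 2*(-1)²)) = -393*(-84 + (11 + 2*1)) = -393*(-84 + (11 + 2)) = -393*(-84 + 13) = -393*(-71) = 27903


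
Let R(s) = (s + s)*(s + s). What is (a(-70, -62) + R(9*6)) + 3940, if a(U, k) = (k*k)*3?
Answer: 27136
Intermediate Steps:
a(U, k) = 3*k**2 (a(U, k) = k**2*3 = 3*k**2)
R(s) = 4*s**2 (R(s) = (2*s)*(2*s) = 4*s**2)
(a(-70, -62) + R(9*6)) + 3940 = (3*(-62)**2 + 4*(9*6)**2) + 3940 = (3*3844 + 4*54**2) + 3940 = (11532 + 4*2916) + 3940 = (11532 + 11664) + 3940 = 23196 + 3940 = 27136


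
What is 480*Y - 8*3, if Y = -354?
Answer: -169944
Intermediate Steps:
480*Y - 8*3 = 480*(-354) - 8*3 = -169920 - 24 = -169944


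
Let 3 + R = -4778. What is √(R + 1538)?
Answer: I*√3243 ≈ 56.947*I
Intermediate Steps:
R = -4781 (R = -3 - 4778 = -4781)
√(R + 1538) = √(-4781 + 1538) = √(-3243) = I*√3243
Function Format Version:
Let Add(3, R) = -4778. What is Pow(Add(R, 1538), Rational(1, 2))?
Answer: Mul(I, Pow(3243, Rational(1, 2))) ≈ Mul(56.947, I)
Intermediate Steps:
R = -4781 (R = Add(-3, -4778) = -4781)
Pow(Add(R, 1538), Rational(1, 2)) = Pow(Add(-4781, 1538), Rational(1, 2)) = Pow(-3243, Rational(1, 2)) = Mul(I, Pow(3243, Rational(1, 2)))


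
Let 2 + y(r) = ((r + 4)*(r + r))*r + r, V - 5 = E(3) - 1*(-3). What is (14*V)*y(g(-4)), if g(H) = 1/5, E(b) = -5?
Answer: -7686/125 ≈ -61.488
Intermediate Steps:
g(H) = ⅕
V = 3 (V = 5 + (-5 - 1*(-3)) = 5 + (-5 + 3) = 5 - 2 = 3)
y(r) = -2 + r + 2*r²*(4 + r) (y(r) = -2 + (((r + 4)*(r + r))*r + r) = -2 + (((4 + r)*(2*r))*r + r) = -2 + ((2*r*(4 + r))*r + r) = -2 + (2*r²*(4 + r) + r) = -2 + (r + 2*r²*(4 + r)) = -2 + r + 2*r²*(4 + r))
(14*V)*y(g(-4)) = (14*3)*(-2 + ⅕ + 2*(⅕)³ + 8*(⅕)²) = 42*(-2 + ⅕ + 2*(1/125) + 8*(1/25)) = 42*(-2 + ⅕ + 2/125 + 8/25) = 42*(-183/125) = -7686/125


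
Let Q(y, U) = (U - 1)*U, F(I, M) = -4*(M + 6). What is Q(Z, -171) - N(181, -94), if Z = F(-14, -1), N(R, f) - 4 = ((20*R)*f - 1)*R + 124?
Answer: 61620145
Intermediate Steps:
F(I, M) = -24 - 4*M (F(I, M) = -4*(6 + M) = -24 - 4*M)
N(R, f) = 128 + R*(-1 + 20*R*f) (N(R, f) = 4 + (((20*R)*f - 1)*R + 124) = 4 + ((20*R*f - 1)*R + 124) = 4 + ((-1 + 20*R*f)*R + 124) = 4 + (R*(-1 + 20*R*f) + 124) = 4 + (124 + R*(-1 + 20*R*f)) = 128 + R*(-1 + 20*R*f))
Z = -20 (Z = -24 - 4*(-1) = -24 + 4 = -20)
Q(y, U) = U*(-1 + U) (Q(y, U) = (-1 + U)*U = U*(-1 + U))
Q(Z, -171) - N(181, -94) = -171*(-1 - 171) - (128 - 1*181 + 20*(-94)*181²) = -171*(-172) - (128 - 181 + 20*(-94)*32761) = 29412 - (128 - 181 - 61590680) = 29412 - 1*(-61590733) = 29412 + 61590733 = 61620145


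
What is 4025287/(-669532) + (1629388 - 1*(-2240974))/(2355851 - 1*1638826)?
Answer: -294900200591/480071182300 ≈ -0.61428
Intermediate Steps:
4025287/(-669532) + (1629388 - 1*(-2240974))/(2355851 - 1*1638826) = 4025287*(-1/669532) + (1629388 + 2240974)/(2355851 - 1638826) = -4025287/669532 + 3870362/717025 = -294900200591/480071182300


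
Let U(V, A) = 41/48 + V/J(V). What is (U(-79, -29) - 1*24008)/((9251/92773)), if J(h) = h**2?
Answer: -8445603507085/35079792 ≈ -2.4075e+5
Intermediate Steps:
U(V, A) = 41/48 + 1/V (U(V, A) = 41/48 + V/(V**2) = 41*(1/48) + V/V**2 = 41/48 + 1/V)
(U(-79, -29) - 1*24008)/((9251/92773)) = ((41/48 + 1/(-79)) - 1*24008)/((9251/92773)) = ((41/48 - 1/79) - 24008)/((9251*(1/92773))) = (3191/3792 - 24008)/(9251/92773) = -91035145/3792*92773/9251 = -8445603507085/35079792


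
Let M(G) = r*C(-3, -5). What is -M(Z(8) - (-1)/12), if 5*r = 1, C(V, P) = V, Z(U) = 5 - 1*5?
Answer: 3/5 ≈ 0.60000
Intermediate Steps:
Z(U) = 0 (Z(U) = 5 - 5 = 0)
r = 1/5 (r = (1/5)*1 = 1/5 ≈ 0.20000)
M(G) = -3/5 (M(G) = (1/5)*(-3) = -3/5)
-M(Z(8) - (-1)/12) = -1*(-3/5) = 3/5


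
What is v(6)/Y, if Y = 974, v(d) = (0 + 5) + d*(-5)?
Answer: -25/974 ≈ -0.025667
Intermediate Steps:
v(d) = 5 - 5*d
v(6)/Y = (5 - 5*6)/974 = (5 - 30)*(1/974) = -25*1/974 = -25/974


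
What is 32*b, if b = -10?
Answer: -320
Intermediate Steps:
32*b = 32*(-10) = -320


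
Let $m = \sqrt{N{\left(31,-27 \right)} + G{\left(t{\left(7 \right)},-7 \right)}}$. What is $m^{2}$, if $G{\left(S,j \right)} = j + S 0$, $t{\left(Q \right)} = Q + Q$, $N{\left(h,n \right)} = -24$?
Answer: $-31$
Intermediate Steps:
$t{\left(Q \right)} = 2 Q$
$G{\left(S,j \right)} = j$ ($G{\left(S,j \right)} = j + 0 = j$)
$m = i \sqrt{31}$ ($m = \sqrt{-24 - 7} = \sqrt{-31} = i \sqrt{31} \approx 5.5678 i$)
$m^{2} = \left(i \sqrt{31}\right)^{2} = -31$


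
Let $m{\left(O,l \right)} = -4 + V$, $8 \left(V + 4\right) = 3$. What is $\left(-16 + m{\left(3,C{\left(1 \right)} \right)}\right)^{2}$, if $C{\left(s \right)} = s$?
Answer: $\frac{35721}{64} \approx 558.14$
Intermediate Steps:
$V = - \frac{29}{8}$ ($V = -4 + \frac{1}{8} \cdot 3 = -4 + \frac{3}{8} = - \frac{29}{8} \approx -3.625$)
$m{\left(O,l \right)} = - \frac{61}{8}$ ($m{\left(O,l \right)} = -4 - \frac{29}{8} = - \frac{61}{8}$)
$\left(-16 + m{\left(3,C{\left(1 \right)} \right)}\right)^{2} = \left(-16 - \frac{61}{8}\right)^{2} = \left(- \frac{189}{8}\right)^{2} = \frac{35721}{64}$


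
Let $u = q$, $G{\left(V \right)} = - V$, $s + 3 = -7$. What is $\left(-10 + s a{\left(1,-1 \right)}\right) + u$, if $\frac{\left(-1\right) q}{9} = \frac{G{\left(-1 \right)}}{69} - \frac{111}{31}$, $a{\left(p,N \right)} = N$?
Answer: $\frac{22884}{713} \approx 32.095$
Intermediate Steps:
$s = -10$ ($s = -3 - 7 = -10$)
$q = \frac{22884}{713}$ ($q = - 9 \left(\frac{\left(-1\right) \left(-1\right)}{69} - \frac{111}{31}\right) = - 9 \left(1 \cdot \frac{1}{69} - \frac{111}{31}\right) = - 9 \left(\frac{1}{69} - \frac{111}{31}\right) = \left(-9\right) \left(- \frac{7628}{2139}\right) = \frac{22884}{713} \approx 32.095$)
$u = \frac{22884}{713} \approx 32.095$
$\left(-10 + s a{\left(1,-1 \right)}\right) + u = \left(-10 - -10\right) + \frac{22884}{713} = \left(-10 + 10\right) + \frac{22884}{713} = 0 + \frac{22884}{713} = \frac{22884}{713}$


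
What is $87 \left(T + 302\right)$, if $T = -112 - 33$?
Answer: $13659$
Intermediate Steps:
$T = -145$ ($T = -112 - 33 = -145$)
$87 \left(T + 302\right) = 87 \left(-145 + 302\right) = 87 \cdot 157 = 13659$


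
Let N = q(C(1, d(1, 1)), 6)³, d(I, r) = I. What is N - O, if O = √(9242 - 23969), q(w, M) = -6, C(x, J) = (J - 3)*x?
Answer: -216 - I*√14727 ≈ -216.0 - 121.35*I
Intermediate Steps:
C(x, J) = x*(-3 + J) (C(x, J) = (-3 + J)*x = x*(-3 + J))
N = -216 (N = (-6)³ = -216)
O = I*√14727 (O = √(-14727) = I*√14727 ≈ 121.35*I)
N - O = -216 - I*√14727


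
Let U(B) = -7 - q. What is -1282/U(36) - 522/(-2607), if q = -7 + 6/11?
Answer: 6127841/2607 ≈ 2350.5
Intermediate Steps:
q = -71/11 (q = -7 + 6*(1/11) = -7 + 6/11 = -71/11 ≈ -6.4545)
U(B) = -6/11 (U(B) = -7 - 1*(-71/11) = -7 + 71/11 = -6/11)
-1282/U(36) - 522/(-2607) = -1282/(-6/11) - 522/(-2607) = -1282*(-11/6) - 522*(-1/2607) = 7051/3 + 174/869 = 6127841/2607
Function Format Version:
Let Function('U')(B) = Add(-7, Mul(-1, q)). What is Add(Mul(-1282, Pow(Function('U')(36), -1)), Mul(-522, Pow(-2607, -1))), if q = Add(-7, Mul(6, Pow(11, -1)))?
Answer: Rational(6127841, 2607) ≈ 2350.5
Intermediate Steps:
q = Rational(-71, 11) (q = Add(-7, Mul(6, Rational(1, 11))) = Add(-7, Rational(6, 11)) = Rational(-71, 11) ≈ -6.4545)
Function('U')(B) = Rational(-6, 11) (Function('U')(B) = Add(-7, Mul(-1, Rational(-71, 11))) = Add(-7, Rational(71, 11)) = Rational(-6, 11))
Add(Mul(-1282, Pow(Function('U')(36), -1)), Mul(-522, Pow(-2607, -1))) = Add(Mul(-1282, Pow(Rational(-6, 11), -1)), Mul(-522, Pow(-2607, -1))) = Add(Mul(-1282, Rational(-11, 6)), Mul(-522, Rational(-1, 2607))) = Add(Rational(7051, 3), Rational(174, 869)) = Rational(6127841, 2607)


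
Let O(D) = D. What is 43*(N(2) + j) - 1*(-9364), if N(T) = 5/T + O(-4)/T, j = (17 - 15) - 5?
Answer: 18513/2 ≈ 9256.5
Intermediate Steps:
j = -3 (j = 2 - 5 = -3)
N(T) = 1/T (N(T) = 5/T - 4/T = 1/T)
43*(N(2) + j) - 1*(-9364) = 43*(1/2 - 3) - 1*(-9364) = 43*(½ - 3) + 9364 = 43*(-5/2) + 9364 = -215/2 + 9364 = 18513/2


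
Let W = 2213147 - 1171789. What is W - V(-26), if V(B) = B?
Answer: 1041384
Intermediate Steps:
W = 1041358
W - V(-26) = 1041358 - 1*(-26) = 1041358 + 26 = 1041384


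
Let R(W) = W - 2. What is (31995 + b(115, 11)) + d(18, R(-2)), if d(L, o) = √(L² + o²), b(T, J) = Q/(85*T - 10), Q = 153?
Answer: 34714592/1085 + 2*√85 ≈ 32013.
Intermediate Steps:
R(W) = -2 + W
b(T, J) = 153/(-10 + 85*T) (b(T, J) = 153/(85*T - 10) = 153/(-10 + 85*T))
(31995 + b(115, 11)) + d(18, R(-2)) = (31995 + 153/(5*(-2 + 17*115))) + √(18² + (-2 - 2)²) = (31995 + 153/(5*(-2 + 1955))) + √(324 + (-4)²) = (31995 + (153/5)/1953) + √(324 + 16) = (31995 + (153/5)*(1/1953)) + √340 = (31995 + 17/1085) + 2*√85 = 34714592/1085 + 2*√85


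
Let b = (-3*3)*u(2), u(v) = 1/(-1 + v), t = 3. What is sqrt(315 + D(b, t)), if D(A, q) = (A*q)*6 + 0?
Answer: 3*sqrt(17) ≈ 12.369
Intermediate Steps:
b = -9 (b = (-3*3)/(-1 + 2) = -9/1 = -9*1 = -9)
D(A, q) = 6*A*q (D(A, q) = 6*A*q + 0 = 6*A*q)
sqrt(315 + D(b, t)) = sqrt(315 + 6*(-9)*3) = sqrt(315 - 162) = sqrt(153) = 3*sqrt(17)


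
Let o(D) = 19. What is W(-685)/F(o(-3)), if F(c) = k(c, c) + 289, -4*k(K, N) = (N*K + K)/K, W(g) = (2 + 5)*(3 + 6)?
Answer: 63/284 ≈ 0.22183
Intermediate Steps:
W(g) = 63 (W(g) = 7*9 = 63)
k(K, N) = -(K + K*N)/(4*K) (k(K, N) = -(N*K + K)/(4*K) = -(K*N + K)/(4*K) = -(K + K*N)/(4*K))
F(c) = 1155/4 - c/4 (F(c) = (-¼ - c/4) + 289 = 1155/4 - c/4)
W(-685)/F(o(-3)) = 63/(1155/4 - ¼*19) = 63/(1155/4 - 19/4) = 63/284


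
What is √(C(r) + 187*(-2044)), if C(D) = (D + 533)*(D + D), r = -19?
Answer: 36*I*√310 ≈ 633.85*I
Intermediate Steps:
C(D) = 2*D*(533 + D) (C(D) = (533 + D)*(2*D) = 2*D*(533 + D))
√(C(r) + 187*(-2044)) = √(2*(-19)*(533 - 19) + 187*(-2044)) = √(2*(-19)*514 - 382228) = √(-19532 - 382228) = √(-401760) = 36*I*√310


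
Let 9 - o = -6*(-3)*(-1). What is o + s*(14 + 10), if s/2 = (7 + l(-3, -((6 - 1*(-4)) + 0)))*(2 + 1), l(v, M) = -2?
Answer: 747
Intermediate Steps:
s = 30 (s = 2*((7 - 2)*(2 + 1)) = 2*(5*3) = 2*15 = 30)
o = 27 (o = 9 - (-6*(-3))*(-1) = 9 - 18*(-1) = 9 - 1*(-18) = 9 + 18 = 27)
o + s*(14 + 10) = 27 + 30*(14 + 10) = 27 + 30*24 = 27 + 720 = 747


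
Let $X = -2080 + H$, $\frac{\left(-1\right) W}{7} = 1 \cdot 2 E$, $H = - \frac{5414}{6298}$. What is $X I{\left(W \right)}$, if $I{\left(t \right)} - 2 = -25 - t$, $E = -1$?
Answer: $\frac{242447199}{3149} \approx 76992.0$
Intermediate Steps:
$H = - \frac{2707}{3149}$ ($H = \left(-5414\right) \frac{1}{6298} = - \frac{2707}{3149} \approx -0.85964$)
$W = 14$ ($W = - 7 \cdot 1 \cdot 2 \left(-1\right) = - 7 \cdot 2 \left(-1\right) = \left(-7\right) \left(-2\right) = 14$)
$I{\left(t \right)} = -23 - t$ ($I{\left(t \right)} = 2 - \left(25 + t\right) = -23 - t$)
$X = - \frac{6552627}{3149}$ ($X = -2080 - \frac{2707}{3149} = - \frac{6552627}{3149} \approx -2080.9$)
$X I{\left(W \right)} = - \frac{6552627 \left(-23 - 14\right)}{3149} = \left(- \frac{6552627}{3149}\right) \left(-37\right) = \frac{242447199}{3149}$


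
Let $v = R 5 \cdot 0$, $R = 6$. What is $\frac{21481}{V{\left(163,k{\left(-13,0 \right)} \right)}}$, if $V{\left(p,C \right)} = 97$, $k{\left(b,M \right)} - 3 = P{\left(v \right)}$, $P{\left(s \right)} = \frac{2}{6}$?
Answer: $\frac{21481}{97} \approx 221.45$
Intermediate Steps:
$v = 0$ ($v = 6 \cdot 5 \cdot 0 = 30 \cdot 0 = 0$)
$P{\left(s \right)} = \frac{1}{3}$ ($P{\left(s \right)} = 2 \cdot \frac{1}{6} = \frac{1}{3}$)
$k{\left(b,M \right)} = \frac{10}{3}$ ($k{\left(b,M \right)} = 3 + \frac{1}{3} = \frac{10}{3}$)
$\frac{21481}{V{\left(163,k{\left(-13,0 \right)} \right)}} = \frac{21481}{97}$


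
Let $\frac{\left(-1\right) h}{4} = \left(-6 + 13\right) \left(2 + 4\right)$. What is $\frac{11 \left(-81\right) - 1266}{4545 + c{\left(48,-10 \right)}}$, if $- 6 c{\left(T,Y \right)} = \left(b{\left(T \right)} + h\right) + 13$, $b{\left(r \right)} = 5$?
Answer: $- \frac{2157}{4570} \approx -0.47199$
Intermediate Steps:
$h = -168$ ($h = - 4 \left(-6 + 13\right) \left(2 + 4\right) = - 4 \cdot 7 \cdot 6 = \left(-4\right) 42 = -168$)
$c{\left(T,Y \right)} = 25$ ($c{\left(T,Y \right)} = - \frac{\left(5 - 168\right) + 13}{6} = - \frac{-163 + 13}{6} = \left(- \frac{1}{6}\right) \left(-150\right) = 25$)
$\frac{11 \left(-81\right) - 1266}{4545 + c{\left(48,-10 \right)}} = \frac{11 \left(-81\right) - 1266}{4545 + 25} = \frac{-891 - 1266}{4570} = \left(-2157\right) \frac{1}{4570} = - \frac{2157}{4570}$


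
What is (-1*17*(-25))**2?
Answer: 180625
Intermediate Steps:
(-1*17*(-25))**2 = (-17*(-25))**2 = 425**2 = 180625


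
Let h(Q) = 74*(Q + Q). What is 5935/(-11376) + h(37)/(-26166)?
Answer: -36265031/49610736 ≈ -0.73099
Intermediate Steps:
h(Q) = 148*Q (h(Q) = 74*(2*Q) = 148*Q)
5935/(-11376) + h(37)/(-26166) = 5935/(-11376) + (148*37)/(-26166) = 5935*(-1/11376) + 5476*(-1/26166) = -5935/11376 - 2738/13083 = -36265031/49610736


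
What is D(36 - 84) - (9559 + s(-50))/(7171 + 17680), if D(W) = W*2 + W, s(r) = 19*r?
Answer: -3587153/24851 ≈ -144.35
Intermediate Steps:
D(W) = 3*W (D(W) = 2*W + W = 3*W)
D(36 - 84) - (9559 + s(-50))/(7171 + 17680) = 3*(36 - 84) - (9559 + 19*(-50))/(7171 + 17680) = 3*(-48) - (9559 - 950)/24851 = -144 - 8609/24851 = -3587153/24851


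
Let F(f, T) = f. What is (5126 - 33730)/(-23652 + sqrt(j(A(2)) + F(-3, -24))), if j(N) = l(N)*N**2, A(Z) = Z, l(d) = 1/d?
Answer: 676541808/559417105 + 28604*I/559417105 ≈ 1.2094 + 5.1132e-5*I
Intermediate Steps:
j(N) = N (j(N) = N**2/N = N)
(5126 - 33730)/(-23652 + sqrt(j(A(2)) + F(-3, -24))) = (5126 - 33730)/(-23652 + sqrt(2 - 3)) = -28604/(-23652 + sqrt(-1)) = -28604*(-23652 - I)/559417105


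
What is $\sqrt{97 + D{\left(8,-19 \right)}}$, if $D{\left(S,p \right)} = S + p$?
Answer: $\sqrt{86} \approx 9.2736$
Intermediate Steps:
$\sqrt{97 + D{\left(8,-19 \right)}} = \sqrt{97 + \left(8 - 19\right)} = \sqrt{97 - 11} = \sqrt{86}$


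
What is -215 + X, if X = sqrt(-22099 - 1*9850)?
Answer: -215 + I*sqrt(31949) ≈ -215.0 + 178.74*I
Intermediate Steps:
X = I*sqrt(31949) (X = sqrt(-22099 - 9850) = sqrt(-31949) = I*sqrt(31949) ≈ 178.74*I)
-215 + X = -215 + I*sqrt(31949)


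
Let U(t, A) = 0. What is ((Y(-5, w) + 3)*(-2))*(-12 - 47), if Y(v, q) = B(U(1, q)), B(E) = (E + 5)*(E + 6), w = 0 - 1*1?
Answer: 3894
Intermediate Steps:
w = -1 (w = 0 - 1 = -1)
B(E) = (5 + E)*(6 + E)
Y(v, q) = 30 (Y(v, q) = 30 + 0² + 11*0 = 30 + 0 + 0 = 30)
((Y(-5, w) + 3)*(-2))*(-12 - 47) = ((30 + 3)*(-2))*(-12 - 47) = (33*(-2))*(-59) = -66*(-59) = 3894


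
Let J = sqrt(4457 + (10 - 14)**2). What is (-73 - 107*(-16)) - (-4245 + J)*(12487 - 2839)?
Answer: 40957399 - 28944*sqrt(497) ≈ 4.0312e+7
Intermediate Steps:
J = 3*sqrt(497) (J = sqrt(4457 + (-4)**2) = sqrt(4457 + 16) = sqrt(4473) = 3*sqrt(497) ≈ 66.880)
(-73 - 107*(-16)) - (-4245 + J)*(12487 - 2839) = (-73 - 107*(-16)) - (-4245 + 3*sqrt(497))*(12487 - 2839) = (-73 + 1712) - (-4245 + 3*sqrt(497))*9648 = 1639 - (-40955760 + 28944*sqrt(497)) = 1639 + (40955760 - 28944*sqrt(497)) = 40957399 - 28944*sqrt(497)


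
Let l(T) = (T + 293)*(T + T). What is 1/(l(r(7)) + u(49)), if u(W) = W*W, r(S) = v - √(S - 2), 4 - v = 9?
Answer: 469/1381819 - 566*√5/1381819 ≈ -0.00057650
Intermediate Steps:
v = -5 (v = 4 - 1*9 = 4 - 9 = -5)
r(S) = -5 - √(-2 + S) (r(S) = -5 - √(S - 2) = -5 - √(-2 + S))
l(T) = 2*T*(293 + T) (l(T) = (293 + T)*(2*T) = 2*T*(293 + T))
u(W) = W²
1/(l(r(7)) + u(49)) = 1/(2*(-5 - √(-2 + 7))*(293 + (-5 - √(-2 + 7))) + 49²) = 1/(2*(-5 - √5)*(293 + (-5 - √5)) + 2401) = 1/(2*(-5 - √5)*(288 - √5) + 2401) = 1/(2401 + 2*(-5 - √5)*(288 - √5))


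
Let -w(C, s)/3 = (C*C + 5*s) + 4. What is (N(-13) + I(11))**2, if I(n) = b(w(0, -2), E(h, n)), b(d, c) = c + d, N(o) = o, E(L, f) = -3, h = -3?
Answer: 4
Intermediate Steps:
w(C, s) = -12 - 15*s - 3*C**2 (w(C, s) = -3*((C*C + 5*s) + 4) = -3*((C**2 + 5*s) + 4) = -3*(4 + C**2 + 5*s) = -12 - 15*s - 3*C**2)
I(n) = 15 (I(n) = -3 + (-12 - 15*(-2) - 3*0**2) = -3 + (-12 + 30 - 3*0) = -3 + (-12 + 30 + 0) = -3 + 18 = 15)
(N(-13) + I(11))**2 = (-13 + 15)**2 = 2**2 = 4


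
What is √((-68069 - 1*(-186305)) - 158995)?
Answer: I*√40759 ≈ 201.89*I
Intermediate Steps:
√((-68069 - 1*(-186305)) - 158995) = √((-68069 + 186305) - 158995) = √(118236 - 158995) = √(-40759) = I*√40759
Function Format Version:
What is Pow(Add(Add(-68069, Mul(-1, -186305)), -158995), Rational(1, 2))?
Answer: Mul(I, Pow(40759, Rational(1, 2))) ≈ Mul(201.89, I)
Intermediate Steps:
Pow(Add(Add(-68069, Mul(-1, -186305)), -158995), Rational(1, 2)) = Pow(Add(Add(-68069, 186305), -158995), Rational(1, 2)) = Pow(Add(118236, -158995), Rational(1, 2)) = Pow(-40759, Rational(1, 2)) = Mul(I, Pow(40759, Rational(1, 2)))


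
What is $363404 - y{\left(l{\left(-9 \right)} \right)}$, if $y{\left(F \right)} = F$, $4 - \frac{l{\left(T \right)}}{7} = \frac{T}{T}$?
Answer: $363383$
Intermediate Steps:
$l{\left(T \right)} = 21$ ($l{\left(T \right)} = 28 - 7 \frac{T}{T} = 28 - 7 = 21$)
$363404 - y{\left(l{\left(-9 \right)} \right)} = 363404 - 21 = 363383$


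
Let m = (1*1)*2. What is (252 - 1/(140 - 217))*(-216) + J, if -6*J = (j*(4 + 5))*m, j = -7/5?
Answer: -20955783/385 ≈ -54431.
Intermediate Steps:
j = -7/5 (j = -7*⅕ = -7/5 ≈ -1.4000)
m = 2 (m = 1*2 = 2)
J = 21/5 (J = -(-7*(4 + 5)/5)*2/6 = -(-7/5*9)*2/6 = -(-21)*2/10 = -⅙*(-126/5) = 21/5 ≈ 4.2000)
(252 - 1/(140 - 217))*(-216) + J = (252 - 1/(140 - 217))*(-216) + 21/5 = (252 - 1/(-77))*(-216) + 21/5 = (252 - 1*(-1/77))*(-216) + 21/5 = (252 + 1/77)*(-216) + 21/5 = (19405/77)*(-216) + 21/5 = -4191480/77 + 21/5 = -20955783/385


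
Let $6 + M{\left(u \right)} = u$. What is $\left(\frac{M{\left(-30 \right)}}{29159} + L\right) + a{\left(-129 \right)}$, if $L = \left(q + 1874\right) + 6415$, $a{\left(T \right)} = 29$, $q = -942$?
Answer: $\frac{215076748}{29159} \approx 7376.0$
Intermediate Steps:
$M{\left(u \right)} = -6 + u$
$L = 7347$ ($L = \left(-942 + 1874\right) + 6415 = 932 + 6415 = 7347$)
$\left(\frac{M{\left(-30 \right)}}{29159} + L\right) + a{\left(-129 \right)} = \left(\frac{-6 - 30}{29159} + 7347\right) + 29 = \left(\left(-36\right) \frac{1}{29159} + 7347\right) + 29 = \left(- \frac{36}{29159} + 7347\right) + 29 = \frac{214231137}{29159} + 29 = \frac{215076748}{29159}$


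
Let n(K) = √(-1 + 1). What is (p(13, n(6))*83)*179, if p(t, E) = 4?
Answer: 59428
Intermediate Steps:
n(K) = 0 (n(K) = √0 = 0)
(p(13, n(6))*83)*179 = (4*83)*179 = 332*179 = 59428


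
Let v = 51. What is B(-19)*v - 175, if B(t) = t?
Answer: -1144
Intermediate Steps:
B(-19)*v - 175 = -19*51 - 175 = -969 - 175 = -1144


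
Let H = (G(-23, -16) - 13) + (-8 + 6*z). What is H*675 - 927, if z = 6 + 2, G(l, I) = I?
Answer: 6498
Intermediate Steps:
z = 8
H = 11 (H = (-16 - 13) + (-8 + 6*8) = -29 + (-8 + 48) = -29 + 40 = 11)
H*675 - 927 = 11*675 - 927 = 7425 - 927 = 6498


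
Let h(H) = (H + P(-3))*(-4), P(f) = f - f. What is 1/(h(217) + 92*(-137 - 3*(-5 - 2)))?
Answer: -1/11540 ≈ -8.6655e-5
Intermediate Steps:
P(f) = 0
h(H) = -4*H (h(H) = (H + 0)*(-4) = H*(-4) = -4*H)
1/(h(217) + 92*(-137 - 3*(-5 - 2))) = 1/(-4*217 + 92*(-137 - 3*(-5 - 2))) = 1/(-868 + 92*(-137 - 3*(-7))) = 1/(-868 + 92*(-137 + 21)) = 1/(-868 + 92*(-116)) = 1/(-868 - 10672) = 1/(-11540) = -1/11540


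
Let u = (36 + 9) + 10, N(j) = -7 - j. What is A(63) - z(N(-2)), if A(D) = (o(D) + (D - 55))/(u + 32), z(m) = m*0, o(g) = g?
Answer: 71/87 ≈ 0.81609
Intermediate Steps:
z(m) = 0
u = 55 (u = 45 + 10 = 55)
A(D) = -55/87 + 2*D/87 (A(D) = (D + (D - 55))/(55 + 32) = (D + (-55 + D))/87 = (-55 + 2*D)*(1/87) = -55/87 + 2*D/87)
A(63) - z(N(-2)) = (-55/87 + (2/87)*63) - 1*0 = (-55/87 + 42/29) + 0 = 71/87 + 0 = 71/87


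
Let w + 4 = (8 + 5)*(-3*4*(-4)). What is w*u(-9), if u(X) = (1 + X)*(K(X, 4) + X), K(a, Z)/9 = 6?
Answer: -223200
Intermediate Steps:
K(a, Z) = 54 (K(a, Z) = 9*6 = 54)
u(X) = (1 + X)*(54 + X)
w = 620 (w = -4 + (8 + 5)*(-3*4*(-4)) = -4 + 13*(-12*(-4)) = -4 + 13*48 = -4 + 624 = 620)
w*u(-9) = 620*(54 + (-9)² + 55*(-9)) = 620*(54 + 81 - 495) = 620*(-360) = -223200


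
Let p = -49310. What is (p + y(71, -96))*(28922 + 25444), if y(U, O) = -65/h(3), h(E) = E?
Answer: -2681965390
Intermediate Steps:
y(U, O) = -65/3
(p + y(71, -96))*(28922 + 25444) = (-49310 - 65/3)*(28922 + 25444) = -147995/3*54366 = -2681965390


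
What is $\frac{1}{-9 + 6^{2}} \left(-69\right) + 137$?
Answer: $\frac{1210}{9} \approx 134.44$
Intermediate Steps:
$\frac{1}{-9 + 6^{2}} \left(-69\right) + 137 = \frac{1}{-9 + 36} \left(-69\right) + 137 = \frac{1}{27} \left(-69\right) + 137 = - \frac{23}{9} + 137 = \frac{1210}{9}$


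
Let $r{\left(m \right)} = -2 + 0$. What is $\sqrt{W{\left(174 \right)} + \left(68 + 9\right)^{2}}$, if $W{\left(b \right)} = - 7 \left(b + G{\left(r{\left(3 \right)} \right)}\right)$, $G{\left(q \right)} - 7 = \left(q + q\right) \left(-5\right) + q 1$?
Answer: $18 \sqrt{14} \approx 67.35$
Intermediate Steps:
$r{\left(m \right)} = -2$
$G{\left(q \right)} = 7 - 9 q$ ($G{\left(q \right)} = 7 + \left(\left(q + q\right) \left(-5\right) + q 1\right) = 7 + \left(2 q \left(-5\right) + q\right) = 7 + \left(- 10 q + q\right) = 7 - 9 q$)
$W{\left(b \right)} = -175 - 7 b$ ($W{\left(b \right)} = - 7 \left(b + \left(7 - -18\right)\right) = - 7 \left(b + \left(7 + 18\right)\right) = - 7 \left(b + 25\right) = - 7 \left(25 + b\right) = -175 - 7 b$)
$\sqrt{W{\left(174 \right)} + \left(68 + 9\right)^{2}} = \sqrt{\left(-175 - 1218\right) + \left(68 + 9\right)^{2}} = \sqrt{\left(-175 - 1218\right) + 77^{2}} = \sqrt{-1393 + 5929} = \sqrt{4536} = 18 \sqrt{14}$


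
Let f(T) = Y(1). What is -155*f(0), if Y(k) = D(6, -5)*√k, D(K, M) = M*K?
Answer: 4650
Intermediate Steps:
D(K, M) = K*M
Y(k) = -30*√k (Y(k) = (6*(-5))*√k = -30*√k)
f(T) = -30 (f(T) = -30*√1 = -30*1 = -30)
-155*f(0) = -155*(-30) = 4650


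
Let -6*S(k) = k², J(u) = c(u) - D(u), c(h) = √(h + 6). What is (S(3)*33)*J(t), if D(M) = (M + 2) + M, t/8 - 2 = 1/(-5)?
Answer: 7623/5 - 99*√510/10 ≈ 1301.0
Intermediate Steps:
t = 72/5 (t = 16 + 8/(-5) = 16 + 8*(-⅕) = 16 - 8/5 = 72/5 ≈ 14.400)
D(M) = 2 + 2*M (D(M) = (2 + M) + M = 2 + 2*M)
c(h) = √(6 + h)
J(u) = -2 + √(6 + u) - 2*u (J(u) = √(6 + u) - (2 + 2*u) = √(6 + u) + (-2 - 2*u) = -2 + √(6 + u) - 2*u)
S(k) = -k²/6
(S(3)*33)*J(t) = (-⅙*3²*33)*(-2 + √(6 + 72/5) - 2*72/5) = (-⅙*9*33)*(-2 + √(102/5) - 144/5) = (-3/2*33)*(-2 + √510/5 - 144/5) = -99*(-154/5 + √510/5)/2 = 7623/5 - 99*√510/10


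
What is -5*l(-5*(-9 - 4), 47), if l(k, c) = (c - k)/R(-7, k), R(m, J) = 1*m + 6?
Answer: -90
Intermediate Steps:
R(m, J) = 6 + m (R(m, J) = m + 6 = 6 + m)
l(k, c) = k - c (l(k, c) = (c - k)/(6 - 7) = (c - k)/(-1) = (c - k)*(-1) = k - c)
-5*l(-5*(-9 - 4), 47) = -5*(-5*(-9 - 4) - 1*47) = -5*(-5*(-13) - 47) = -5*(65 - 47) = -5*18 = -90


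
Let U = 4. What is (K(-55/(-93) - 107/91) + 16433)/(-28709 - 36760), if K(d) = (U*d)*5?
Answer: -138973559/554064147 ≈ -0.25083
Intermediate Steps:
K(d) = 20*d (K(d) = (4*d)*5 = 20*d)
(K(-55/(-93) - 107/91) + 16433)/(-28709 - 36760) = (20*(-55/(-93) - 107/91) + 16433)/(-28709 - 36760) = (20*(-55*(-1/93) - 107*1/91) + 16433)/(-65469) = (20*(55/93 - 107/91) + 16433)*(-1/65469) = (20*(-4946/8463) + 16433)*(-1/65469) = (-98920/8463 + 16433)*(-1/65469) = (138973559/8463)*(-1/65469) = -138973559/554064147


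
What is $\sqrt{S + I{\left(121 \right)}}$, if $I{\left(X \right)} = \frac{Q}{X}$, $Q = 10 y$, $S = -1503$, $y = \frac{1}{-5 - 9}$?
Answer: $\frac{i \sqrt{8911322}}{77} \approx 38.769 i$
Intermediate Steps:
$y = - \frac{1}{14}$ ($y = \frac{1}{-14} = - \frac{1}{14} \approx -0.071429$)
$Q = - \frac{5}{7}$ ($Q = 10 \left(- \frac{1}{14}\right) = - \frac{5}{7} \approx -0.71429$)
$I{\left(X \right)} = - \frac{5}{7 X}$
$\sqrt{S + I{\left(121 \right)}} = \sqrt{-1503 - \frac{5}{7 \cdot 121}} = \sqrt{-1503 - \frac{5}{847}} = \sqrt{- \frac{1273046}{847}} = \frac{i \sqrt{8911322}}{77}$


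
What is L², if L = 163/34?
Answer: 26569/1156 ≈ 22.984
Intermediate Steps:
L = 163/34 (L = 163*(1/34) = 163/34 ≈ 4.7941)
L² = (163/34)² = 26569/1156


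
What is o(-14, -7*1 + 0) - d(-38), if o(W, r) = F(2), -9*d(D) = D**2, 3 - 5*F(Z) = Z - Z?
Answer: 7247/45 ≈ 161.04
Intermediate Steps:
F(Z) = 3/5 (F(Z) = 3/5 - (Z - Z)/5 = 3/5 - 1/5*0 = 3/5 + 0 = 3/5)
d(D) = -D**2/9
o(W, r) = 3/5
o(-14, -7*1 + 0) - d(-38) = 3/5 - (-1)*(-38)**2/9 = 3/5 - (-1)*1444/9 = 3/5 - 1*(-1444/9) = 3/5 + 1444/9 = 7247/45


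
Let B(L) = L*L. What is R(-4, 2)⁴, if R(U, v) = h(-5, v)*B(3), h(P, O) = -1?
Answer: 6561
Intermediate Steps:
B(L) = L²
R(U, v) = -9 (R(U, v) = -1*3² = -1*9 = -9)
R(-4, 2)⁴ = (-9)⁴ = 6561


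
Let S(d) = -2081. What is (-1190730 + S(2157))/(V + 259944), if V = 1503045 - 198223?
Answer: -1192811/1564766 ≈ -0.76229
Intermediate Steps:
V = 1304822
(-1190730 + S(2157))/(V + 259944) = (-1190730 - 2081)/(1304822 + 259944) = -1192811/1564766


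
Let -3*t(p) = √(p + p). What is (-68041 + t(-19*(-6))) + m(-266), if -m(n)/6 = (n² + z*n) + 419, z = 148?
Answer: -258883 - 2*√57/3 ≈ -2.5889e+5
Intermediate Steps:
m(n) = -2514 - 888*n - 6*n² (m(n) = -6*((n² + 148*n) + 419) = -6*(419 + n² + 148*n) = -2514 - 888*n - 6*n²)
t(p) = -√2*√p/3 (t(p) = -√(p + p)/3 = -√2*√p/3)
(-68041 + t(-19*(-6))) + m(-266) = (-68041 - √2*√(-19*(-6))/3) + (-2514 - 888*(-266) - 6*(-266)²) = (-68041 - √2*√114/3) + (-2514 + 236208 - 6*70756) = (-68041 - 2*√57/3) + (-2514 + 236208 - 424536) = (-68041 - 2*√57/3) - 190842 = -258883 - 2*√57/3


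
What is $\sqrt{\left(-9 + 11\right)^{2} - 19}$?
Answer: $i \sqrt{15} \approx 3.873 i$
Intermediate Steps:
$\sqrt{\left(-9 + 11\right)^{2} - 19} = \sqrt{2^{2} - 19} = \sqrt{4 - 19} = \sqrt{-15} = i \sqrt{15}$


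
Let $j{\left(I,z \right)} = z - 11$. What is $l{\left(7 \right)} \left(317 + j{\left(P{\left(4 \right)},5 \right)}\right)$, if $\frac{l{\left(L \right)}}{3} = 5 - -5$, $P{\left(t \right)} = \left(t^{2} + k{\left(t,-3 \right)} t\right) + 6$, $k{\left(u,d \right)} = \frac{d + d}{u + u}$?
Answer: $9330$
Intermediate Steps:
$k{\left(u,d \right)} = \frac{d}{u}$ ($k{\left(u,d \right)} = \frac{2 d}{2 u} = 2 d \frac{1}{2 u} = \frac{d}{u}$)
$P{\left(t \right)} = 3 + t^{2}$ ($P{\left(t \right)} = \left(t^{2} + - \frac{3}{t} t\right) + 6 = \left(t^{2} - 3\right) + 6 = \left(-3 + t^{2}\right) + 6 = 3 + t^{2}$)
$j{\left(I,z \right)} = -11 + z$
$l{\left(L \right)} = 30$ ($l{\left(L \right)} = 3 \left(5 - -5\right) = 3 \left(5 + 5\right) = 3 \cdot 10 = 30$)
$l{\left(7 \right)} \left(317 + j{\left(P{\left(4 \right)},5 \right)}\right) = 30 \left(317 + \left(-11 + 5\right)\right) = 30 \left(317 - 6\right) = 30 \cdot 311 = 9330$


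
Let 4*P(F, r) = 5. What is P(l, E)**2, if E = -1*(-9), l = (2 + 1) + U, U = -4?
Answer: 25/16 ≈ 1.5625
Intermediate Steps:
l = -1 (l = (2 + 1) - 4 = 3 - 4 = -1)
E = 9
P(F, r) = 5/4 (P(F, r) = (1/4)*5 = 5/4)
P(l, E)**2 = (5/4)**2 = 25/16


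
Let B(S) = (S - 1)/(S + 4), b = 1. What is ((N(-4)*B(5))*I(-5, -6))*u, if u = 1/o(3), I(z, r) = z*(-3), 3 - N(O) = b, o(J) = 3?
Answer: 40/9 ≈ 4.4444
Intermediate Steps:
N(O) = 2 (N(O) = 3 - 1*1 = 3 - 1 = 2)
B(S) = (-1 + S)/(4 + S)
I(z, r) = -3*z
u = 1/3 ≈ 0.33333
((N(-4)*B(5))*I(-5, -6))*u = ((2*((-1 + 5)/(4 + 5)))*(-3*(-5)))*(1/3) = ((2*(4/9))*15)*(1/3) = ((8/9)*15)*(1/3) = (40/3)*(1/3) = 40/9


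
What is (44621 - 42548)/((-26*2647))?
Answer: -2073/68822 ≈ -0.030121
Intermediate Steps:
(44621 - 42548)/((-26*2647)) = 2073/(-68822) = 2073*(-1/68822) = -2073/68822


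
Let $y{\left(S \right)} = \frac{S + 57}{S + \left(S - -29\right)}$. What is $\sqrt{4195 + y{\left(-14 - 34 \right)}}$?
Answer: $\frac{4 \sqrt{1176922}}{67} \approx 64.768$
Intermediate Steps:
$y{\left(S \right)} = \frac{57 + S}{29 + 2 S}$ ($y{\left(S \right)} = \frac{57 + S}{S + \left(S + 29\right)} = \frac{57 + S}{S + \left(29 + S\right)} = \frac{57 + S}{29 + 2 S}$)
$\sqrt{4195 + y{\left(-14 - 34 \right)}} = \sqrt{4195 + \frac{57 - 48}{29 + 2 \left(-14 - 34\right)}} = \sqrt{4195 + \frac{57 - 48}{29 + 2 \left(-48\right)}} = \sqrt{4195 + \frac{1}{29 - 96} \cdot 9} = \sqrt{4195 + \frac{1}{-67} \cdot 9} = \sqrt{4195 - \frac{9}{67}} = \sqrt{\frac{281056}{67}} = \frac{4 \sqrt{1176922}}{67}$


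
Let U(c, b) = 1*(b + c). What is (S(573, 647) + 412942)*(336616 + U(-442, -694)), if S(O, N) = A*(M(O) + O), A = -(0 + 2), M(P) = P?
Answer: 137764862000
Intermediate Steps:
U(c, b) = b + c
A = -2 (A = -1*2 = -2)
S(O, N) = -4*O (S(O, N) = -2*(O + O) = -4*O)
(S(573, 647) + 412942)*(336616 + U(-442, -694)) = (-4*573 + 412942)*(336616 + (-694 - 442)) = (-2292 + 412942)*(336616 - 1136) = 410650*335480 = 137764862000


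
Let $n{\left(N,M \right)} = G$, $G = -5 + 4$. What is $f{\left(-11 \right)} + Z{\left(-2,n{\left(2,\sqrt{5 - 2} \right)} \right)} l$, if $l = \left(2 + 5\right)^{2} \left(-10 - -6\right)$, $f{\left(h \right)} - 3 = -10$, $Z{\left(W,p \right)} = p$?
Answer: $189$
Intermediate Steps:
$G = -1$
$n{\left(N,M \right)} = -1$
$f{\left(h \right)} = -7$ ($f{\left(h \right)} = 3 - 10 = -7$)
$l = -196$ ($l = 7^{2} \left(-10 + 6\right) = 49 \left(-4\right) = -196$)
$f{\left(-11 \right)} + Z{\left(-2,n{\left(2,\sqrt{5 - 2} \right)} \right)} l = -7 - -196 = -7 + 196 = 189$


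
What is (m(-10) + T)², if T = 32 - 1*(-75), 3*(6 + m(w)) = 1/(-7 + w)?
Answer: 26522500/2601 ≈ 10197.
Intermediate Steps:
m(w) = -6 + 1/(3*(-7 + w))
T = 107 (T = 32 + 75 = 107)
(m(-10) + T)² = ((127 - 18*(-10))/(3*(-7 - 10)) + 107)² = ((⅓)*(127 + 180)/(-17) + 107)² = ((⅓)*(-1/17)*307 + 107)² = (-307/51 + 107)² = (5150/51)² = 26522500/2601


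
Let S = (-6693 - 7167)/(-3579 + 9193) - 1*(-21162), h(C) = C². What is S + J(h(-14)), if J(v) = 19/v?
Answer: 1663062131/78596 ≈ 21160.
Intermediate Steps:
S = 8484972/401 (S = -13860/5614 + 21162 = -13860*1/5614 + 21162 = -990/401 + 21162 = 8484972/401 ≈ 21160.)
S + J(h(-14)) = 8484972/401 + 19/((-14)²) = 8484972/401 + 19/196 = 1663062131/78596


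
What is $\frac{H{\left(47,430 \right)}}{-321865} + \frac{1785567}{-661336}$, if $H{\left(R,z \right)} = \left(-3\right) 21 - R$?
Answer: $- \frac{114927755099}{42572182328} \approx -2.6996$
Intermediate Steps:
$H{\left(R,z \right)} = -63 - R$
$\frac{H{\left(47,430 \right)}}{-321865} + \frac{1785567}{-661336} = \frac{-63 - 47}{-321865} + \frac{1785567}{-661336} = \left(-63 - 47\right) \left(- \frac{1}{321865}\right) + 1785567 \left(- \frac{1}{661336}\right) = \left(-110\right) \left(- \frac{1}{321865}\right) - \frac{1785567}{661336} = \frac{22}{64373} - \frac{1785567}{661336} = - \frac{114927755099}{42572182328}$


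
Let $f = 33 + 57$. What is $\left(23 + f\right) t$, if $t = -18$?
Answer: $-2034$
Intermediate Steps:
$f = 90$
$\left(23 + f\right) t = \left(23 + 90\right) \left(-18\right) = 113 \left(-18\right) = -2034$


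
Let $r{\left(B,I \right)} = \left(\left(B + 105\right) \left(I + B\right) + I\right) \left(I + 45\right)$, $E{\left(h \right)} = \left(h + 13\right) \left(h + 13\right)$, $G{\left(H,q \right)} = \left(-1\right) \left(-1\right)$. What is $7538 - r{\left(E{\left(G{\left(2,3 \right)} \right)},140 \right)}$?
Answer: $-18728522$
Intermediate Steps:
$G{\left(H,q \right)} = 1$
$E{\left(h \right)} = \left(13 + h\right)^{2}$ ($E{\left(h \right)} = \left(13 + h\right) \left(13 + h\right) = \left(13 + h\right)^{2}$)
$r{\left(B,I \right)} = \left(45 + I\right) \left(I + \left(105 + B\right) \left(B + I\right)\right)$ ($r{\left(B,I \right)} = \left(\left(105 + B\right) \left(B + I\right) + I\right) \left(45 + I\right) = \left(I + \left(105 + B\right) \left(B + I\right)\right) \left(45 + I\right) = \left(45 + I\right) \left(I + \left(105 + B\right) \left(B + I\right)\right)$)
$7538 - r{\left(E{\left(G{\left(2,3 \right)} \right)},140 \right)} = 7538 - \left(45 \left(\left(13 + 1\right)^{2}\right)^{2} + 106 \cdot 140^{2} + 4725 \left(13 + 1\right)^{2} + 4770 \cdot 140 + \left(13 + 1\right)^{2} \cdot 140^{2} + 140 \left(\left(13 + 1\right)^{2}\right)^{2} + 150 \left(13 + 1\right)^{2} \cdot 140\right) = 7538 - \left(45 \left(14^{2}\right)^{2} + 106 \cdot 19600 + 4725 \cdot 14^{2} + 667800 + 14^{2} \cdot 19600 + 140 \left(14^{2}\right)^{2} + 150 \cdot 14^{2} \cdot 140\right) = 7538 - \left(45 \cdot 196^{2} + 2077600 + 4725 \cdot 196 + 667800 + 196 \cdot 19600 + 140 \cdot 196^{2} + 150 \cdot 196 \cdot 140\right) = 7538 - \left(45 \cdot 38416 + 2077600 + 926100 + 667800 + 3841600 + 140 \cdot 38416 + 4116000\right) = 7538 - \left(1728720 + 2077600 + 926100 + 667800 + 3841600 + 5378240 + 4116000\right) = 7538 - 18736060 = -18728522$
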